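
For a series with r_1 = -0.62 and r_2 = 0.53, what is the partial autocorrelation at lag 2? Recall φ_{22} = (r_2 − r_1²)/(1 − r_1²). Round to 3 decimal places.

φ_{22} = (r_2 − r_1²) / (1 − r_1²)
r_1² = (-0.62)² = 0.3844
Numerator = 0.53 − 0.3844 = 0.1456; denominator = 1 − 0.3844 = 0.6156
φ_{22} = 0.1456 / 0.6156 = 0.237

0.237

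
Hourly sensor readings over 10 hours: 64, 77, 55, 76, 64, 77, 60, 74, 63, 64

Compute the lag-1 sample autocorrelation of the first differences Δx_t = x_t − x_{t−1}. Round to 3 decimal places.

-0.884

First differences Δx: 13, -22, 21, -12, 13, -17, 14, -11, 1
Mean of differences = 0.0000
Numerator Σ(Δx_t−Δx̄)(Δx_{t+1}−Δx̄) = -1780.0000
Denominator Σ(Δx_t−Δx̄)² = 2014.0000
r_1(Δx) = -1780.0000 / 2014.0000 = -0.884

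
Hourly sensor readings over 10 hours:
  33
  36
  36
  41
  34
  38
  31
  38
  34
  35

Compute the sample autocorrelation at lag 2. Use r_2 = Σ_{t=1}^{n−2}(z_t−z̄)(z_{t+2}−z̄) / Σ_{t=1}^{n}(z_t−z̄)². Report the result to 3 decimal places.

Mean z̄ = (33 + 36 + 36 + 41 + 34 + 38 + 31 + 38 + 34 + 35)/10 = 35.6000
Numerator Σ_{t=1}^{8}(z_t−z̄)(z_{t+2}−z̄) = 32.4800
Denominator Σ(z_t−z̄)² = 74.4000
r_2 = 32.4800 / 74.4000 = 0.437

0.437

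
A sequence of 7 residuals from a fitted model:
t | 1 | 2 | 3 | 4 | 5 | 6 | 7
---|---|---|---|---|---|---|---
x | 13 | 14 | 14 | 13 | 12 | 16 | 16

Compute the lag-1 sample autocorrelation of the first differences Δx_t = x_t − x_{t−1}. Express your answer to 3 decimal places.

-0.243

First differences Δx: 1, 0, -1, -1, 4, 0
Mean of differences = 0.5000
Numerator Σ(Δx_t−Δx̄)(Δx_{t+1}−Δx̄) = -4.2500
Denominator Σ(Δx_t−Δx̄)² = 17.5000
r_1(Δx) = -4.2500 / 17.5000 = -0.243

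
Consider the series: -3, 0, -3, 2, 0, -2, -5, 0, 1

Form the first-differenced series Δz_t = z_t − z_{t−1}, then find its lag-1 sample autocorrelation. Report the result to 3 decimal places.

-0.408

First differences Δz: 3, -3, 5, -2, -2, -3, 5, 1
Mean of differences = 0.5000
Numerator Σ(Δz_t−Δz̄)(Δz_{t+1}−Δz̄) = -34.2500
Denominator Σ(Δz_t−Δz̄)² = 84.0000
r_1(Δz) = -34.2500 / 84.0000 = -0.408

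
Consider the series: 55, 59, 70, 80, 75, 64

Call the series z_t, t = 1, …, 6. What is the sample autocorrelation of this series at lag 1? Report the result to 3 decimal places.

Mean z̄ = (55 + 59 + 70 + 80 + 75 + 64)/6 = 67.1667
Deviations from mean: -12.1667, -8.1667, 2.8333, 12.8333, 7.8333, -3.1667
Numerator Σ_{t=1}^{5}(z_t−z̄)(z_{t+1}−z̄) = 188.3056
Denominator Σ(z_t−z̄)² = 458.8333
r_1 = 188.3056 / 458.8333 = 0.410

0.410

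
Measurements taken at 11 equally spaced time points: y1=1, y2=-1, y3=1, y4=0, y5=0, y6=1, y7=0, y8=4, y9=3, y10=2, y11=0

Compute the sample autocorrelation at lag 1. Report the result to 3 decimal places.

Mean ȳ = (1 − 1 + 1 + 0 + 0 + 1 + 0 + 4 + 3 + 2 + 0)/11 = 1.0000
Numerator Σ_{t=1}^{10}(y_t−ȳ)(y_{t+1}−ȳ) = 5.0000
Denominator Σ(y_t−ȳ)² = 22.0000
r_1 = 5.0000 / 22.0000 = 0.227

0.227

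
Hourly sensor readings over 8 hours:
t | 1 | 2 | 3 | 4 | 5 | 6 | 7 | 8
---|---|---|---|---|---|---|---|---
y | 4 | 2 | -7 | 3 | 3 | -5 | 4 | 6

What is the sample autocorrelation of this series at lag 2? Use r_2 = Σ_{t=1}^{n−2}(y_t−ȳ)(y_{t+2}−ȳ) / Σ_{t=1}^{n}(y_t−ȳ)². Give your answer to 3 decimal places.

-0.473

Mean ȳ = (4 + 2 − 7 + 3 + 3 − 5 + 4 + 6)/8 = 1.2500
Deviations from mean: 2.7500, 0.7500, -8.2500, 1.7500, 1.7500, -6.2500, 2.7500, 4.7500
Σ(y_t−ȳ)(y_{t+2}−ȳ) = (-22.6875) + (1.3125) + (-14.4375) + (-10.9375) + (4.8125) + (-29.6875) = -71.6250
Denominator Σ(y_t−ȳ)² = 151.5000
r_2 = -71.6250 / 151.5000 = -0.473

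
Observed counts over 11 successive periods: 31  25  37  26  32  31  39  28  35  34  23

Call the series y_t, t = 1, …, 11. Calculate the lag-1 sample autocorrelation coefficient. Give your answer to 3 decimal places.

-0.458

Mean ȳ = (31 + 25 + 37 + 26 + 32 + 31 + 39 + 28 + 35 + 34 + 23)/11 = 31.0000
Numerator Σ_{t=1}^{10}(y_t−ȳ)(y_{t+1}−ȳ) = -119.0000
Denominator Σ(y_t−ȳ)² = 260.0000
r_1 = -119.0000 / 260.0000 = -0.458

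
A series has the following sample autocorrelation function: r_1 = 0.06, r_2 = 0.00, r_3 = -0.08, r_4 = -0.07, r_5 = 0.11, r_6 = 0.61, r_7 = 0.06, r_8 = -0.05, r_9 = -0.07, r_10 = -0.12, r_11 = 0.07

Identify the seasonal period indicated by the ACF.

6

The largest autocorrelation is r_6 = 0.61; the remaining lags stay at or below 0.11.
The dominant spike at lag 6 indicates a seasonal period of 6.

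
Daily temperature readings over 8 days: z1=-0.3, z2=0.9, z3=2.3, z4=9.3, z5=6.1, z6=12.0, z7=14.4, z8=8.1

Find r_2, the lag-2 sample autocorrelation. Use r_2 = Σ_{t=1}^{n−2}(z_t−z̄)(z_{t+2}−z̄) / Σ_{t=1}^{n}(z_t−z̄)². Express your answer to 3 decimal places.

Mean z̄ = (-0.3 + 0.9 + 2.3 + 9.3 + 6.1 + 12.0 + 14.4 + 8.1)/8 = 6.6000
Deviations from mean: -6.9000, -5.7000, -4.3000, 2.7000, -0.5000, 5.4000, 7.8000, 1.5000
Numerator Σ_{t=1}^{6}(z_t−z̄)(z_{t+2}−z̄) = 35.2100
Denominator Σ(z_t−z̄)² = 198.3800
r_2 = 35.2100 / 198.3800 = 0.177

0.177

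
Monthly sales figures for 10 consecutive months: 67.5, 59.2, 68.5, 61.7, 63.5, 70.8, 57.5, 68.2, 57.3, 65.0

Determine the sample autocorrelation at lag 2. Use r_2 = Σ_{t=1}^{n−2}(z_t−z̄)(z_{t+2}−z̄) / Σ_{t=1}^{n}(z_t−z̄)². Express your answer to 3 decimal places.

Mean z̄ = (67.5 + 59.2 + 68.5 + 61.7 + 63.5 + 70.8 + 57.5 + 68.2 + 57.3 + 65.0)/10 = 63.9200
Numerator Σ_{t=1}^{8}(z_t−z̄)(z_{t+2}−z̄) = 88.9432
Denominator Σ(z_t−z̄)² = 213.0360
r_2 = 88.9432 / 213.0360 = 0.418

0.418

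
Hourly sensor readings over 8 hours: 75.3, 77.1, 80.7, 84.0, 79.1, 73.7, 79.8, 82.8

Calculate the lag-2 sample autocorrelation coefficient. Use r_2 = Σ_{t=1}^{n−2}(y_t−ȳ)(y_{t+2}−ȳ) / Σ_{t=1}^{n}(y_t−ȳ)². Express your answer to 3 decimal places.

-0.705

Mean ȳ = (75.3 + 77.1 + 80.7 + 84.0 + 79.1 + 73.7 + 79.8 + 82.8)/8 = 79.0625
Deviations from mean: -3.7625, -1.9625, 1.6375, 4.9375, 0.0375, -5.3625, 0.7375, 3.7375
Σ(y_t−ȳ)(y_{t+2}−ȳ) = (-6.1611) + (-9.6898) + (0.0614) + (-26.4773) + (0.0277) + (-20.0423) = -62.2816
Denominator Σ(y_t−ȳ)² = 88.3388
r_2 = -62.2816 / 88.3388 = -0.705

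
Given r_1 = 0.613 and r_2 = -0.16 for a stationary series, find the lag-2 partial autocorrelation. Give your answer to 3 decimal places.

φ_{22} = (r_2 − r_1²) / (1 − r_1²)
r_1² = (0.613)² = 0.375769
Numerator = -0.16 − 0.3758 = -0.5358; denominator = 1 − 0.3758 = 0.6242
φ_{22} = -0.5358 / 0.6242 = -0.858

-0.858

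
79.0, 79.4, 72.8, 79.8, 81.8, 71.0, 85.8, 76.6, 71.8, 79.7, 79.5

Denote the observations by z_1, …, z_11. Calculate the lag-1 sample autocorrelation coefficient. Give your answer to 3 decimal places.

-0.493

Mean z̄ = (79.0 + 79.4 + 72.8 + 79.8 + 81.8 + 71.0 + 85.8 + 76.6 + 71.8 + 79.7 + 79.5)/11 = 77.9273
Numerator Σ_{t=1}^{10}(z_t−z̄)(z_{t+1}−z̄) = -100.0753
Denominator Σ(z_t−z̄)² = 203.0018
r_1 = -100.0753 / 203.0018 = -0.493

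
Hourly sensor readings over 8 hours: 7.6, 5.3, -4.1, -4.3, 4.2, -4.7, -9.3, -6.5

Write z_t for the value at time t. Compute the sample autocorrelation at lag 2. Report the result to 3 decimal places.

Mean z̄ = (7.6 + 5.3 − 4.1 − 4.3 + 4.2 − 4.7 − 9.3 − 6.5)/8 = -1.4750
Deviations from mean: 9.0750, 6.7750, -2.6250, -2.8250, 5.6750, -3.2250, -7.8250, -5.0250
Σ(z_t−z̄)(z_{t+2}−z̄) = (-23.8219) + (-19.1394) + (-14.8969) + (9.1106) + (-44.4069) + (16.2056) = -76.9488
Denominator Σ(z_t−z̄)² = 272.2150
r_2 = -76.9488 / 272.2150 = -0.283

-0.283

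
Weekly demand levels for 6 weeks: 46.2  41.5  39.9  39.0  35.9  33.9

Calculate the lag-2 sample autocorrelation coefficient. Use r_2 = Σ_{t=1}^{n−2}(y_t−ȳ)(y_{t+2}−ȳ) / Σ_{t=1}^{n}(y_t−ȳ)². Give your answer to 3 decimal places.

Mean ȳ = (46.2 + 41.5 + 39.9 + 39.0 + 35.9 + 33.9)/6 = 39.4000
Deviations from mean: 6.8000, 2.1000, 0.5000, -0.4000, -3.5000, -5.5000
Σ(y_t−ȳ)(y_{t+2}−ȳ) = (3.4000) + (-0.8400) + (-1.7500) + (2.2000) = 3.0100
Denominator Σ(y_t−ȳ)² = 93.5600
r_2 = 3.0100 / 93.5600 = 0.032

0.032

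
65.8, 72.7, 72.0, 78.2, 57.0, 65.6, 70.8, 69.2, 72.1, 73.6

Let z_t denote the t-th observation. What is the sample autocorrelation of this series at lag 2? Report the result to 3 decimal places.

Mean z̄ = (65.8 + 72.7 + 72.0 + 78.2 + 57.0 + 65.6 + 70.8 + 69.2 + 72.1 + 73.6)/10 = 69.7000
Numerator Σ_{t=1}^{8}(z_t−z̄)(z_{t+2}−z̄) = -58.7600
Denominator Σ(z_t−z̄)² = 302.2800
r_2 = -58.7600 / 302.2800 = -0.194

-0.194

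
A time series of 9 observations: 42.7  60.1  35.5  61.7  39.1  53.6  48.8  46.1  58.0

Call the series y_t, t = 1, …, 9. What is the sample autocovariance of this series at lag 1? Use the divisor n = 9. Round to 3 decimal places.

-65.575

Mean ȳ = (42.7 + 60.1 + 35.5 + 61.7 + 39.1 + 53.6 + 48.8 + 46.1 + 58.0)/9 = 49.5111
Σ_{t=1}^{8}(y_t−ȳ)(y_{t+1}−ȳ) = -590.1723
γ_1 = -590.1723 / 9 = -65.575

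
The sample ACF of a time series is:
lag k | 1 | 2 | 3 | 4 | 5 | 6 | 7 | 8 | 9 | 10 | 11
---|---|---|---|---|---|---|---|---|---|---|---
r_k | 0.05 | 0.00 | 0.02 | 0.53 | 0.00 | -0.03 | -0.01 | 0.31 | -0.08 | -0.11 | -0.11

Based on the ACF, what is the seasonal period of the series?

The largest autocorrelation is r_4 = 0.53, with a weaker echo at lag 8 (0.31); the remaining lags stay at or below 0.05.
The dominant spike at lag 4 indicates a seasonal period of 4.

4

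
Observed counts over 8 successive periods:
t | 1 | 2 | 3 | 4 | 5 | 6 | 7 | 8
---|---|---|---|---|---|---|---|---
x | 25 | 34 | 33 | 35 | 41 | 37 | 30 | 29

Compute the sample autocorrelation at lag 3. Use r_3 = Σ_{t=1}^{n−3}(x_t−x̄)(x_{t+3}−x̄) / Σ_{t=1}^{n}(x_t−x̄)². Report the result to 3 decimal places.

-0.264

Mean x̄ = (25 + 34 + 33 + 35 + 41 + 37 + 30 + 29)/8 = 33.0000
Deviations from mean: -8.0000, 1.0000, 0.0000, 2.0000, 8.0000, 4.0000, -3.0000, -4.0000
Numerator Σ_{t=1}^{5}(x_t−x̄)(x_{t+3}−x̄) = -46.0000
Denominator Σ(x_t−x̄)² = 174.0000
r_3 = -46.0000 / 174.0000 = -0.264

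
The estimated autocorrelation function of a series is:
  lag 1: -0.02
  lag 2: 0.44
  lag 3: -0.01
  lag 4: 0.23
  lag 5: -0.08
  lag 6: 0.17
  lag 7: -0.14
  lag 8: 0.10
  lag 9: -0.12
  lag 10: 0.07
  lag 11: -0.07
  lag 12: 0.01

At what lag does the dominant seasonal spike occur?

The largest autocorrelation is r_2 = 0.44, with weaker echoes at lags 4 (0.23) and 6 (0.17); the remaining lags stay at or below 0.10.
The dominant spike at lag 2 indicates a seasonal period of 2.

2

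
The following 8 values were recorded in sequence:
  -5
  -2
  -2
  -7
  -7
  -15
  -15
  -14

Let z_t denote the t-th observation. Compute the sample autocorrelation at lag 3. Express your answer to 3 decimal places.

-0.212

Mean z̄ = (-5 − 2 − 2 − 7 − 7 − 15 − 15 − 14)/8 = -8.3750
Numerator Σ_{t=1}^{5}(z_t−z̄)(z_{t+3}−z̄) = -45.6719
Denominator Σ(z_t−z̄)² = 215.8750
r_3 = -45.6719 / 215.8750 = -0.212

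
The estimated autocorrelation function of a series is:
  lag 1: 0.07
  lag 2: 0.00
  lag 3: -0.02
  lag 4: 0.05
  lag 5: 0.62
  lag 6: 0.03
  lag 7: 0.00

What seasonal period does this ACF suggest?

5

The largest autocorrelation is r_5 = 0.62; the remaining lags stay at or below 0.07.
The dominant spike at lag 5 indicates a seasonal period of 5.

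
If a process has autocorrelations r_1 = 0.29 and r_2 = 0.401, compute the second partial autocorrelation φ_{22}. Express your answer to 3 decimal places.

0.346

φ_{22} = (r_2 − r_1²) / (1 − r_1²)
r_1² = (0.29)² = 0.0841
Numerator = 0.401 − 0.0841 = 0.3169; denominator = 1 − 0.0841 = 0.9159
φ_{22} = 0.3169 / 0.9159 = 0.346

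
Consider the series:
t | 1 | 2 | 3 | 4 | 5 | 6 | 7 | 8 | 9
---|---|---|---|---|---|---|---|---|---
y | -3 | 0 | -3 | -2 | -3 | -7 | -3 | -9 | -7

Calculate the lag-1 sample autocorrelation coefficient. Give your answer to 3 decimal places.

Mean ȳ = (-3 + 0 − 3 − 2 − 3 − 7 − 3 − 9 − 7)/9 = -4.1111
Numerator Σ_{t=1}^{8}(y_t−ȳ)(y_{t+1}−ȳ) = 16.0988
Denominator Σ(y_t−ȳ)² = 66.8889
r_1 = 16.0988 / 66.8889 = 0.241

0.241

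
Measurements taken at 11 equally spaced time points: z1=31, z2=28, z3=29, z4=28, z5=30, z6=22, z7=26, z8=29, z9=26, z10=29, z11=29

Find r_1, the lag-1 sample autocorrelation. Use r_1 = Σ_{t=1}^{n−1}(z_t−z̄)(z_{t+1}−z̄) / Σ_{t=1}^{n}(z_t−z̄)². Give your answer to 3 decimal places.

Mean z̄ = (31 + 28 + 29 + 28 + 30 + 22 + 26 + 29 + 26 + 29 + 29)/11 = 27.9091
Numerator Σ_{t=1}^{10}(z_t−z̄)(z_{t+1}−z̄) = -5.4628
Denominator Σ(z_t−z̄)² = 60.9091
r_1 = -5.4628 / 60.9091 = -0.090

-0.090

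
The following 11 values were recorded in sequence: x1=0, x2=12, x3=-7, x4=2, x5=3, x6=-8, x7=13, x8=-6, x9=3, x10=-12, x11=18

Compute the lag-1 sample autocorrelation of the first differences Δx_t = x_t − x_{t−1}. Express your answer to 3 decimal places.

-0.651

First differences Δx: 12, -19, 9, 1, -11, 21, -19, 9, -15, 30
Mean of differences = 1.8000
Numerator Σ(Δx_t−Δx̄)(Δx_{t+1}−Δx̄) = -1747.0400
Denominator Σ(Δx_t−Δx̄)² = 2683.6000
r_1(Δx) = -1747.0400 / 2683.6000 = -0.651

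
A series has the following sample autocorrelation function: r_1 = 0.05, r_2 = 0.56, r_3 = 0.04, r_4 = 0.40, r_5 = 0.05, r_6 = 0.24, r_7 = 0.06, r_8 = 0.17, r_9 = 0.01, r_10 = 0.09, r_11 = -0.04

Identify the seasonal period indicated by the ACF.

2

The largest autocorrelation is r_2 = 0.56, with weaker echoes at lags 4 (0.40), 6 (0.24) and 8 (0.17); the remaining lags stay at or below 0.09.
The dominant spike at lag 2 indicates a seasonal period of 2.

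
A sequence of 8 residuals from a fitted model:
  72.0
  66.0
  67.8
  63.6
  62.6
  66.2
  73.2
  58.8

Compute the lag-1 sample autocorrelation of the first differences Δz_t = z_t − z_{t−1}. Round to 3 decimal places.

-0.276

First differences Δz: -6.0, 1.8, -4.2, -1.0, 3.6, 7.0, -14.4
Mean of differences = -1.8857
Numerator Σ(Δz_t−Δz̄)(Δz_{t+1}−Δz̄) = -83.3388
Denominator Σ(Δz_t−Δz̄)² = 302.3086
r_1(Δz) = -83.3388 / 302.3086 = -0.276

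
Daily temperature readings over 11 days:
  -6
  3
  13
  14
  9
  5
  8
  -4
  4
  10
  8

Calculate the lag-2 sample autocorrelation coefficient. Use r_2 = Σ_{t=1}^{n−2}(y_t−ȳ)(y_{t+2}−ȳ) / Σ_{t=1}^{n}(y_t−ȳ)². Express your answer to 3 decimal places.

Mean ȳ = (-6 + 3 + 13 + 14 + 9 + 5 + 8 − 4 + 4 + 10 + 8)/11 = 5.8182
Numerator Σ_{t=1}^{9}(y_t−ȳ)(y_{t+2}−ȳ) = -125.7934
Denominator Σ(y_t−ȳ)² = 403.6364
r_2 = -125.7934 / 403.6364 = -0.312

-0.312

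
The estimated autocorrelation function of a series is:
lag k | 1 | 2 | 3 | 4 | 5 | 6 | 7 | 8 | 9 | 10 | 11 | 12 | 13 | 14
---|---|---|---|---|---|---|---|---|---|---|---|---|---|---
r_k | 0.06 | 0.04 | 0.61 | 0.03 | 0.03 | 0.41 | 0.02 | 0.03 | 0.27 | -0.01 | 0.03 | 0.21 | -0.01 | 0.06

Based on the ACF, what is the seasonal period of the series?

The largest autocorrelation is r_3 = 0.61, with weaker echoes at lags 6 (0.41), 9 (0.27) and 12 (0.21); the remaining lags stay at or below 0.06.
The dominant spike at lag 3 indicates a seasonal period of 3.

3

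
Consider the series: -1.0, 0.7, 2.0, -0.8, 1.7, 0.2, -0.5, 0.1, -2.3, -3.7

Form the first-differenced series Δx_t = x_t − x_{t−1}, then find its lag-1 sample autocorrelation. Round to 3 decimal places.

First differences Δx: 1.7, 1.3, -2.8, 2.5, -1.5, -0.7, 0.6, -2.4, -1.4
Mean of differences = -0.3000
Numerator Σ(Δx_t−Δx̄)(Δx_{t+1}−Δx̄) = -10.6200
Denominator Σ(Δx_t−Δx̄)² = 28.6800
r_1(Δx) = -10.6200 / 28.6800 = -0.370

-0.370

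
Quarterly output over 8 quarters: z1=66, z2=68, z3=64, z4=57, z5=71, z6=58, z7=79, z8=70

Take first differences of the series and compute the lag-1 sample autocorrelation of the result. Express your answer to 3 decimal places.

-0.764

First differences Δz: 2, -4, -7, 14, -13, 21, -9
Mean of differences = 0.5714
Numerator Σ(Δz_t−Δz̄)(Δz_{t+1}−Δz̄) = -728.6122
Denominator Σ(Δz_t−Δz̄)² = 953.7143
r_1(Δz) = -728.6122 / 953.7143 = -0.764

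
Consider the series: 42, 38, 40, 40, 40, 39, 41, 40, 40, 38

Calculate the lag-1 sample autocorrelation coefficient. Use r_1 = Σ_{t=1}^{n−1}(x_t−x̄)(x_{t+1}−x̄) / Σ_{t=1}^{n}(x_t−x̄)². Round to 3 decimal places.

-0.400

Mean x̄ = (42 + 38 + 40 + 40 + 40 + 39 + 41 + 40 + 40 + 38)/10 = 39.8000
Numerator Σ_{t=1}^{9}(x_t−x̄)(x_{t+1}−x̄) = -5.4400
Denominator Σ(x_t−x̄)² = 13.6000
r_1 = -5.4400 / 13.6000 = -0.400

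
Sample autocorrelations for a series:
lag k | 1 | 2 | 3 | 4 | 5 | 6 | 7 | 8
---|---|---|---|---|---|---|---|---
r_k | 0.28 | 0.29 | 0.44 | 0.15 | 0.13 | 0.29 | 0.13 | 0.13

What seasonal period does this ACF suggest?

The largest autocorrelation is r_3 = 0.44; the remaining lags stay at or below 0.29.
The dominant spike at lag 3 indicates a seasonal period of 3.

3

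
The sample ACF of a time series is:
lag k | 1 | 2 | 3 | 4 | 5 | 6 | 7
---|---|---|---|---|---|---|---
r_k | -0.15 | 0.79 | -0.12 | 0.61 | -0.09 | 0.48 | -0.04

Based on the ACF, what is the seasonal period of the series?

The largest autocorrelation is r_2 = 0.79, with weaker echoes at lags 4 (0.61) and 6 (0.48); the remaining lags stay at or below -0.04.
The dominant spike at lag 2 indicates a seasonal period of 2.

2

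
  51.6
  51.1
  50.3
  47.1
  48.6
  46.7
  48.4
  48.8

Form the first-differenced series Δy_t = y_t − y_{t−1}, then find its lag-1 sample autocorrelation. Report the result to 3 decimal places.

-0.448

First differences Δy: -0.5, -0.8, -3.2, 1.5, -1.9, 1.7, 0.4
Mean of differences = -0.4000
Numerator Σ(Δy_t−Δȳ)(Δy_{t+1}−Δȳ) = -8.4800
Denominator Σ(Δy_t−Δȳ)² = 18.9200
r_1(Δy) = -8.4800 / 18.9200 = -0.448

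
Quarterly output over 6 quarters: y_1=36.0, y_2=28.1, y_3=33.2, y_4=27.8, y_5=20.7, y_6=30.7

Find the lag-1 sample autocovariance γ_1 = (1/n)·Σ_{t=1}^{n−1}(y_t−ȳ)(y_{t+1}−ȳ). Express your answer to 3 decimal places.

Mean ȳ = (36.0 + 28.1 + 33.2 + 27.8 + 20.7 + 30.7)/6 = 29.4167
Deviations: 6.5833, -1.3167, 3.7833, -1.6167, -8.7167, 1.2833
Σ_{t=1}^{5}(y_t−ȳ)(y_{t+1}−ȳ) = -16.8603
γ_1 = -16.8603 / 6 = -2.810

-2.810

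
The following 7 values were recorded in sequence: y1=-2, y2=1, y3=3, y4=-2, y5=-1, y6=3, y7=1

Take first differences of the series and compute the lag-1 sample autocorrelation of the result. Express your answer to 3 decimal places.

-0.248

First differences Δy: 3, 2, -5, 1, 4, -2
Mean of differences = 0.5000
Numerator Σ(Δy_t−Δȳ)(Δy_{t+1}−Δȳ) = -14.2500
Denominator Σ(Δy_t−Δȳ)² = 57.5000
r_1(Δy) = -14.2500 / 57.5000 = -0.248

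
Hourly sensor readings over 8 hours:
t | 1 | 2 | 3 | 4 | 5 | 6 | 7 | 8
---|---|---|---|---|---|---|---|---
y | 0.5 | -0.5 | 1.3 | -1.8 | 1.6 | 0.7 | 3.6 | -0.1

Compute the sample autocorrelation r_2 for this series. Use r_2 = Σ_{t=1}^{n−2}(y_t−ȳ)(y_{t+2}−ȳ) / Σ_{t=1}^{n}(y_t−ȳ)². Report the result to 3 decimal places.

0.334

Mean ȳ = (0.5 − 0.5 + 1.3 − 1.8 + 1.6 + 0.7 + 3.6 − 0.1)/8 = 0.6625
Deviations from mean: -0.1625, -1.1625, 0.6375, -2.4625, 0.9375, 0.0375, 2.9375, -0.7625
Σ(y_t−ȳ)(y_{t+2}−ȳ) = (-0.1036) + (2.8627) + (0.5977) + (-0.0923) + (2.7539) + (-0.0286) = 5.9897
Denominator Σ(y_t−ȳ)² = 17.9388
r_2 = 5.9897 / 17.9388 = 0.334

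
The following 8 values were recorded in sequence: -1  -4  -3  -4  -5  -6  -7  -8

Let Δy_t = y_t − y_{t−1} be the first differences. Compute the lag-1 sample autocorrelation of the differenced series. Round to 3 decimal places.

-0.500

First differences Δy: -3, 1, -1, -1, -1, -1, -1
Mean of differences = -1.0000
Numerator Σ(Δy_t−Δȳ)(Δy_{t+1}−Δȳ) = -4.0000
Denominator Σ(Δy_t−Δȳ)² = 8.0000
r_1(Δy) = -4.0000 / 8.0000 = -0.500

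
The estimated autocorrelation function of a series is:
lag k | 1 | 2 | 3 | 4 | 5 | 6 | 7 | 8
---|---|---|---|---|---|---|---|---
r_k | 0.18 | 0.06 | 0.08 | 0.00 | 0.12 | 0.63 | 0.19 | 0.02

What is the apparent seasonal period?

The largest autocorrelation is r_6 = 0.63; the remaining lags stay at or below 0.19.
The dominant spike at lag 6 indicates a seasonal period of 6.

6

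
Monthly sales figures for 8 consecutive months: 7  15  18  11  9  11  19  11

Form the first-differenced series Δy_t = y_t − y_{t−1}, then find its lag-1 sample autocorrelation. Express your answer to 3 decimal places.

-0.147

First differences Δy: 8, 3, -7, -2, 2, 8, -8
Mean of differences = 0.5714
Numerator Σ(Δy_t−Δȳ)(Δy_{t+1}−Δȳ) = -37.6122
Denominator Σ(Δy_t−Δȳ)² = 255.7143
r_1(Δy) = -37.6122 / 255.7143 = -0.147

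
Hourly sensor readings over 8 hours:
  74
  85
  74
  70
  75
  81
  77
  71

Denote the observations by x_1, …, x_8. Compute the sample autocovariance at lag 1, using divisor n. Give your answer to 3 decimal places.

-2.783

Mean x̄ = (74 + 85 + 74 + 70 + 75 + 81 + 77 + 71)/8 = 75.8750
Deviations: -1.8750, 9.1250, -1.8750, -5.8750, -0.8750, 5.1250, 1.1250, -4.8750
Σ_{t=1}^{7}(x_t−x̄)(x_{t+1}−x̄) = -22.2656
γ_1 = -22.2656 / 8 = -2.783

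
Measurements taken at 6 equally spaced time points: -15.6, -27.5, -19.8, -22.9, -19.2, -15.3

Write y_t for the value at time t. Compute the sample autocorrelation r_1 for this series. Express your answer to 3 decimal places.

Mean ȳ = (-15.6 − 27.5 − 19.8 − 22.9 − 19.2 − 15.3)/6 = -20.0500
Deviations from mean: 4.4500, -7.4500, 0.2500, -2.8500, 0.8500, 4.7500
Σ(y_t−ȳ)(y_{t+1}−ȳ) = (-33.1525) + (-1.8625) + (-0.7125) + (-2.4225) + (4.0375) = -34.1125
Denominator Σ(y_t−ȳ)² = 106.7750
r_1 = -34.1125 / 106.7750 = -0.319

-0.319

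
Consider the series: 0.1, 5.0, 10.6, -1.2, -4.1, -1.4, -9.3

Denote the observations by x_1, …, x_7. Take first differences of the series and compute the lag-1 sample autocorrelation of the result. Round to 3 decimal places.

First differences Δx: 4.9, 5.6, -11.8, -2.9, 2.7, -7.9
Mean of differences = -1.5667
Numerator Σ(Δx_t−Δx̄)(Δx_{t+1}−Δx̄) = -46.0611
Denominator Σ(Δx_t−Δx̄)² = 257.9933
r_1(Δx) = -46.0611 / 257.9933 = -0.179

-0.179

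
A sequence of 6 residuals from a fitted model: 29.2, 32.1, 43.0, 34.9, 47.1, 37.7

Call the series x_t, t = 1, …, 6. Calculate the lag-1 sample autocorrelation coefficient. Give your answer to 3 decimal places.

-0.093

Mean x̄ = (29.2 + 32.1 + 43.0 + 34.9 + 47.1 + 37.7)/6 = 37.3333
Deviations from mean: -8.1333, -5.2333, 5.6667, -2.4333, 9.7667, 0.3667
Σ(x_t−x̄)(x_{t+1}−x̄) = (42.5644) + (-29.6556) + (-13.7889) + (-23.7656) + (3.5811) = -21.0644
Denominator Σ(x_t−x̄)² = 227.0933
r_1 = -21.0644 / 227.0933 = -0.093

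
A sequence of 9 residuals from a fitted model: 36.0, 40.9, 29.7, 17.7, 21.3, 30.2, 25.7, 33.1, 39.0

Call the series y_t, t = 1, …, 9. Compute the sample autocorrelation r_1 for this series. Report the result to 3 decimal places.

0.386

Mean ȳ = (36.0 + 40.9 + 29.7 + 17.7 + 21.3 + 30.2 + 25.7 + 33.1 + 39.0)/9 = 30.4000
Numerator Σ_{t=1}^{8}(y_t−ȳ)(y_{t+1}−ȳ) = 189.2000
Denominator Σ(y_t−ȳ)² = 489.5800
r_1 = 189.2000 / 489.5800 = 0.386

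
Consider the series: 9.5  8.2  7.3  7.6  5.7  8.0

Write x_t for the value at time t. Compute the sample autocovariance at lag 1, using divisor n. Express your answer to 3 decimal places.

0.062

Mean x̄ = (9.5 + 8.2 + 7.3 + 7.6 + 5.7 + 8.0)/6 = 7.7167
Σ_{t=1}^{5}(x_t−x̄)(x_{t+1}−x̄) = 0.3731
γ_1 = 0.3731 / 6 = 0.062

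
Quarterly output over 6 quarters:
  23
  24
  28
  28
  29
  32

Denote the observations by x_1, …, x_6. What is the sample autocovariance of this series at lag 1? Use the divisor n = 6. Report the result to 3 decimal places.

3.593

Mean x̄ = (23 + 24 + 28 + 28 + 29 + 32)/6 = 27.3333
Σ_{t=1}^{5}(x_t−x̄)(x_{t+1}−x̄) = 21.5556
γ_1 = 21.5556 / 6 = 3.593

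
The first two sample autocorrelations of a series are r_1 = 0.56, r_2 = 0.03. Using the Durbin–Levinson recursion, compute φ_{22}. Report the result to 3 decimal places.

-0.413

φ_{22} = (r_2 − r_1²) / (1 − r_1²)
r_1² = (0.56)² = 0.3136
Numerator = 0.03 − 0.3136 = -0.2836; denominator = 1 − 0.3136 = 0.6864
φ_{22} = -0.2836 / 0.6864 = -0.413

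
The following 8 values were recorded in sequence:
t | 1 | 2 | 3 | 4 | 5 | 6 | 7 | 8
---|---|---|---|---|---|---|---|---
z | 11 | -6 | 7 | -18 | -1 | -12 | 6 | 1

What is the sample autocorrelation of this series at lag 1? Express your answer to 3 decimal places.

Mean z̄ = (11 − 6 + 7 − 18 − 1 − 12 + 6 + 1)/8 = -1.5000
Σ(z_t−z̄)(z_{t+1}−z̄) = (-56.2500) + (-38.2500) + (-140.2500) + (-8.2500) + (-5.2500) + (-78.7500) + (18.7500) = -308.2500
Denominator Σ(z_t−z̄)² = 694.0000
r_1 = -308.2500 / 694.0000 = -0.444

-0.444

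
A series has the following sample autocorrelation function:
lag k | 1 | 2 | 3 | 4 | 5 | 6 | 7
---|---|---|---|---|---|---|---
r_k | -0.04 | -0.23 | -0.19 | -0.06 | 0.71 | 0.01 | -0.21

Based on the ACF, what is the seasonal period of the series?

The largest autocorrelation is r_5 = 0.71; the remaining lags stay at or below 0.01.
The dominant spike at lag 5 indicates a seasonal period of 5.

5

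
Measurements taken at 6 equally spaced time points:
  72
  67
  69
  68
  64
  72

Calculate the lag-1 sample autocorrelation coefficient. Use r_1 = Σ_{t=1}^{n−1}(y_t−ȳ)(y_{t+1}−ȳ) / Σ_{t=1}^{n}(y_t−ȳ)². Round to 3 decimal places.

-0.397

Mean ȳ = (72 + 67 + 69 + 68 + 64 + 72)/6 = 68.6667
Deviations from mean: 3.3333, -1.6667, 0.3333, -0.6667, -4.6667, 3.3333
Numerator Σ_{t=1}^{5}(y_t−ȳ)(y_{t+1}−ȳ) = -18.7778
Denominator Σ(y_t−ȳ)² = 47.3333
r_1 = -18.7778 / 47.3333 = -0.397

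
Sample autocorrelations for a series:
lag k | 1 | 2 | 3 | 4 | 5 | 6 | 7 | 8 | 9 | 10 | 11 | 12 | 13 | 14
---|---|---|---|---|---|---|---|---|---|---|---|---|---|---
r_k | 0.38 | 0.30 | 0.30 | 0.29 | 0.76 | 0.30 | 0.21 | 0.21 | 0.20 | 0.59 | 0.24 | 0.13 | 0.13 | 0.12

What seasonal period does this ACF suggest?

The largest autocorrelation is r_5 = 0.76, with a weaker echo at lag 10 (0.59); the remaining lags stay at or below 0.38. The elevated value at lag 1 (0.38), dropping to 0.30 at lag 2, reflects decaying short-term dependence rather than seasonality.
The dominant spike at lag 5 indicates a seasonal period of 5.

5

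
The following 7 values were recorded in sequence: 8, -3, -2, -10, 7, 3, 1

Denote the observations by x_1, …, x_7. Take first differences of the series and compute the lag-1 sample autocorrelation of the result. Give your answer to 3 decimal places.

First differences Δx: -11, 1, -8, 17, -4, -2
Mean of differences = -1.1667
Numerator Σ(Δx_t−Δx̄)(Δx_{t+1}−Δx̄) = -209.3611
Denominator Σ(Δx_t−Δx̄)² = 486.8333
r_1(Δx) = -209.3611 / 486.8333 = -0.430

-0.430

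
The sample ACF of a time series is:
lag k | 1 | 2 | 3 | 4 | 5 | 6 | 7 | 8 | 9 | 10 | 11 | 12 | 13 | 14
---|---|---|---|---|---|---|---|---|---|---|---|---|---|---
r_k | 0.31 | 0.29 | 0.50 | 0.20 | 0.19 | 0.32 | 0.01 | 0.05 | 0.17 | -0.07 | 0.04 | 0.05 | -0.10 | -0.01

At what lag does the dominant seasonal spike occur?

The largest autocorrelation is r_3 = 0.50, with a weaker echo at lag 6 (0.32); the remaining lags stay at or below 0.31. The elevated value at lag 1 (0.31), dropping to 0.29 at lag 2, reflects decaying short-term dependence rather than seasonality.
The dominant spike at lag 3 indicates a seasonal period of 3.

3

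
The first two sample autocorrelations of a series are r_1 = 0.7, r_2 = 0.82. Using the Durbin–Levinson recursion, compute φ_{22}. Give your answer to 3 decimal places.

φ_{22} = (r_2 − r_1²) / (1 − r_1²)
r_1² = (0.7)² = 0.49
Numerator = 0.82 − 0.4900 = 0.3300; denominator = 1 − 0.4900 = 0.5100
φ_{22} = 0.3300 / 0.5100 = 0.647

0.647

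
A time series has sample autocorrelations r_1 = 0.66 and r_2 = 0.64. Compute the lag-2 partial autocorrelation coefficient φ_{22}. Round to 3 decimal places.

0.362

φ_{22} = (r_2 − r_1²) / (1 − r_1²)
r_1² = (0.66)² = 0.4356
Numerator = 0.64 − 0.4356 = 0.2044; denominator = 1 − 0.4356 = 0.5644
φ_{22} = 0.2044 / 0.5644 = 0.362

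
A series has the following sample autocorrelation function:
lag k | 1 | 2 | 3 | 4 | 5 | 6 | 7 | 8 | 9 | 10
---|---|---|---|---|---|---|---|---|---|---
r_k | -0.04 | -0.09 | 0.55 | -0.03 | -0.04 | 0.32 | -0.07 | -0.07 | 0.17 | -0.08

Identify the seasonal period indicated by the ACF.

3

The largest autocorrelation is r_3 = 0.55, with weaker echoes at lags 6 (0.32) and 9 (0.17); the remaining lags stay at or below -0.03.
The dominant spike at lag 3 indicates a seasonal period of 3.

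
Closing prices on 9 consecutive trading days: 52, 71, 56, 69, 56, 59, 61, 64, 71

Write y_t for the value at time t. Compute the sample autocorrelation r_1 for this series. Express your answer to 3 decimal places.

-0.482

Mean ȳ = (52 + 71 + 56 + 69 + 56 + 59 + 61 + 64 + 71)/9 = 62.1111
Numerator Σ_{t=1}^{8}(y_t−ȳ)(y_{t+1}−ȳ) = -191.2346
Denominator Σ(y_t−ȳ)² = 396.8889
r_1 = -191.2346 / 396.8889 = -0.482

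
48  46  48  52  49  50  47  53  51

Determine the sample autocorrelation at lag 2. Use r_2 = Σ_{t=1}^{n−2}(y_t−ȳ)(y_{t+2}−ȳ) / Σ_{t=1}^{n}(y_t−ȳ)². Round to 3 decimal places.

-0.126

Mean ȳ = (48 + 46 + 48 + 52 + 49 + 50 + 47 + 53 + 51)/9 = 49.3333
Numerator Σ_{t=1}^{7}(y_t−ȳ)(y_{t+2}−ȳ) = -5.5556
Denominator Σ(y_t−ȳ)² = 44.0000
r_2 = -5.5556 / 44.0000 = -0.126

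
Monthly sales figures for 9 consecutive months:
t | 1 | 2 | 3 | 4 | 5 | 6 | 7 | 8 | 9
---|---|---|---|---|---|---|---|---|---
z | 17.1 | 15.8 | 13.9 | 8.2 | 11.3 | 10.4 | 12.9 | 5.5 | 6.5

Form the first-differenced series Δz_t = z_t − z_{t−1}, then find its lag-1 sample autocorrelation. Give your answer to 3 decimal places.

-0.527

First differences Δz: -1.3, -1.9, -5.7, 3.1, -0.9, 2.5, -7.4, 1.0
Mean of differences = -1.3250
Numerator Σ(Δz_t−Δz̄)(Δz_{t+1}−Δz̄) = -50.7131
Denominator Σ(Δz_t−Δz̄)² = 96.1750
r_1(Δz) = -50.7131 / 96.1750 = -0.527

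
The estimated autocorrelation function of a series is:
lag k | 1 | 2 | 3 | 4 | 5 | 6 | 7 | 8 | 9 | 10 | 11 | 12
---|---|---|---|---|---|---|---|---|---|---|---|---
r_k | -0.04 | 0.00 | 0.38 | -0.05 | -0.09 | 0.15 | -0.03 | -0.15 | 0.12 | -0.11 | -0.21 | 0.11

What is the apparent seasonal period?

3

The largest autocorrelation is r_3 = 0.38, with a weaker echo at lag 6 (0.15); the remaining lags stay at or below 0.12.
The dominant spike at lag 3 indicates a seasonal period of 3.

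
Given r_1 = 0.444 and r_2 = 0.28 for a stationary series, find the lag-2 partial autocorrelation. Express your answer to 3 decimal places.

φ_{22} = (r_2 − r_1²) / (1 − r_1²)
r_1² = (0.444)² = 0.197136
Numerator = 0.28 − 0.1971 = 0.0829; denominator = 1 − 0.1971 = 0.8029
φ_{22} = 0.0829 / 0.8029 = 0.103

0.103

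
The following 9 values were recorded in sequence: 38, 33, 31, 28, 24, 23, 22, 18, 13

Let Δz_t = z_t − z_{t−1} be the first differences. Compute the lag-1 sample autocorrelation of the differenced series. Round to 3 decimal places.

0.019

First differences Δz: -5, -2, -3, -4, -1, -1, -4, -5
Mean of differences = -3.1250
Numerator Σ(Δz_t−Δz̄)(Δz_{t+1}−Δz̄) = 0.3594
Denominator Σ(Δz_t−Δz̄)² = 18.8750
r_1(Δz) = 0.3594 / 18.8750 = 0.019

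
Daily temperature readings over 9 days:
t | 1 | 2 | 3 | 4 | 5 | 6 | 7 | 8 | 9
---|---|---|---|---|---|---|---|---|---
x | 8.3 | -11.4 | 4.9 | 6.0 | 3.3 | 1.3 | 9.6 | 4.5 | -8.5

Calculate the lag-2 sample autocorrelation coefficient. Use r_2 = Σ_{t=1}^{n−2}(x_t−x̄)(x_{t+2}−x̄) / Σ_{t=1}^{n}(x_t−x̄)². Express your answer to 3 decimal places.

Mean x̄ = (8.3 − 11.4 + 4.9 + 6.0 + 3.3 + 1.3 + 9.6 + 4.5 − 8.5)/9 = 2.0000
Σ(x_t−x̄)(x_{t+2}−x̄) = (18.2700) + (-53.6000) + (3.7700) + (-2.8000) + (9.8800) + (-1.7500) + (-79.8000) = -106.0300
Denominator Σ(x_t−x̄)² = 420.1000
r_2 = -106.0300 / 420.1000 = -0.252

-0.252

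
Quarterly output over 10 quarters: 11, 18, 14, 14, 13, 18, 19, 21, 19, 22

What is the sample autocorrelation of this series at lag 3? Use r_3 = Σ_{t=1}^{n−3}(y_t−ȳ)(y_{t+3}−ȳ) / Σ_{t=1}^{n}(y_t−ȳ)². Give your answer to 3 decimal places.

0.005

Mean ȳ = (11 + 18 + 14 + 14 + 13 + 18 + 19 + 21 + 19 + 22)/10 = 16.9000
Σ(y_t−ȳ)(y_{t+3}−ȳ) = (17.1100) + (-4.2900) + (-3.1900) + (-6.0900) + (-15.9900) + (2.3100) + (10.7100) = 0.5700
Denominator Σ(y_t−ȳ)² = 120.9000
r_3 = 0.5700 / 120.9000 = 0.005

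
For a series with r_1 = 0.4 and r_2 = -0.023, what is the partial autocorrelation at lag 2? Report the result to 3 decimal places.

φ_{22} = (r_2 − r_1²) / (1 − r_1²)
r_1² = (0.4)² = 0.16
Numerator = -0.023 − 0.1600 = -0.1830; denominator = 1 − 0.1600 = 0.8400
φ_{22} = -0.1830 / 0.8400 = -0.218

-0.218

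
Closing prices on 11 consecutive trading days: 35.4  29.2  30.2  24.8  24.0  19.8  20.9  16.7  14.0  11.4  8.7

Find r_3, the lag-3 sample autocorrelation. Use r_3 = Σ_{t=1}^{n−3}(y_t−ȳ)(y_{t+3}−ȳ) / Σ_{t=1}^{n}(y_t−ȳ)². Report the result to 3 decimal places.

0.168

Mean ȳ = (35.4 + 29.2 + 30.2 + 24.8 + 24.0 + 19.8 + 20.9 + 16.7 + 14.0 + 11.4 + 8.7)/11 = 21.3727
Numerator Σ_{t=1}^{8}(y_t−ȳ)(y_{t+3}−ȳ) = 116.3860
Denominator Σ(y_t−ȳ)² = 693.5418
r_3 = 116.3860 / 693.5418 = 0.168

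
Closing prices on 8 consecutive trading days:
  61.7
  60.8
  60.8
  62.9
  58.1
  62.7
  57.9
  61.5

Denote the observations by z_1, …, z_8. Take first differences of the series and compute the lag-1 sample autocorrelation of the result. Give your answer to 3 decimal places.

-0.838

First differences Δz: -0.9, 0.0, 2.1, -4.8, 4.6, -4.8, 3.6
Mean of differences = -0.0286
Numerator Σ(Δz_t−Δz̄)(Δz_{t+1}−Δz̄) = -71.6037
Denominator Σ(Δz_t−Δz̄)² = 85.4143
r_1(Δz) = -71.6037 / 85.4143 = -0.838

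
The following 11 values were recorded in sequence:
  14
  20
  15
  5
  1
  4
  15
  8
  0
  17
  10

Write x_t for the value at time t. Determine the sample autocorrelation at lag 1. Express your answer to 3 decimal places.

Mean x̄ = (14 + 20 + 15 + 5 + 1 + 4 + 15 + 8 + 0 + 17 + 10)/11 = 9.9091
Numerator Σ_{t=1}^{10}(x_t−x̄)(x_{t+1}−x̄) = 73.5372
Denominator Σ(x_t−x̄)² = 460.9091
r_1 = 73.5372 / 460.9091 = 0.160

0.160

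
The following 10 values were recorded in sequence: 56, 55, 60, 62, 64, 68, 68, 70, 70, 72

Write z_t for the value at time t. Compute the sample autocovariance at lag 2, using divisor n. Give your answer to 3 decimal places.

Mean z̄ = (56 + 55 + 60 + 62 + 64 + 68 + 68 + 70 + 70 + 72)/10 = 64.5000
Σ_{t=1}^{8}(z_t−z̄)(z_{t+2}−z̄) = 133.5000
γ_2 = 133.5000 / 10 = 13.350

13.350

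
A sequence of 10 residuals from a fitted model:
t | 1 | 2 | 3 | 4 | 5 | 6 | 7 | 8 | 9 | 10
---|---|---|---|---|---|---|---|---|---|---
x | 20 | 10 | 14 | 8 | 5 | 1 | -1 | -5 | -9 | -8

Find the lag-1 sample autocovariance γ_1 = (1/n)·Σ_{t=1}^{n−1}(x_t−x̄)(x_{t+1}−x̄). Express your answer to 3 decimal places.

Mean x̄ = (20 + 10 + 14 + 8 + 5 + 1 − 1 − 5 − 9 − 8)/10 = 3.5000
Σ_{t=1}^{9}(x_t−x̄)(x_{t+1}−x̄) = 525.2500
γ_1 = 525.2500 / 10 = 52.525

52.525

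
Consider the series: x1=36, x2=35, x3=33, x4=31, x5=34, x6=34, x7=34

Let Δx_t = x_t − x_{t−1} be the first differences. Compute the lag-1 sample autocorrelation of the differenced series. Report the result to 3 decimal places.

First differences Δx: -1, -2, -2, 3, 0, 0
Mean of differences = -0.3333
Numerator Σ(Δx_t−Δx̄)(Δx_{t+1}−Δx̄) = -0.4444
Denominator Σ(Δx_t−Δx̄)² = 17.3333
r_1(Δx) = -0.4444 / 17.3333 = -0.026

-0.026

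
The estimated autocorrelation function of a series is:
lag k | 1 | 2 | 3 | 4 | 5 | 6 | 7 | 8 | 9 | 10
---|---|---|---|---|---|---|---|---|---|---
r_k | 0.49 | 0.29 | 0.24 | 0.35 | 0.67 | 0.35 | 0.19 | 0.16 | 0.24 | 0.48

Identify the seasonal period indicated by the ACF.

5

The largest autocorrelation is r_5 = 0.67; the remaining lags stay at or below 0.49. The elevated value at lag 1 (0.49), dropping to 0.29 at lag 2, reflects decaying short-term dependence rather than seasonality.
The dominant spike at lag 5 indicates a seasonal period of 5.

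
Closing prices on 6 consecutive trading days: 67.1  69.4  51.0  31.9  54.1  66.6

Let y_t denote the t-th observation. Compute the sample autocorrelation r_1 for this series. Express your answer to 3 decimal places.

0.234

Mean ȳ = (67.1 + 69.4 + 51.0 + 31.9 + 54.1 + 66.6)/6 = 56.6833
Deviations from mean: 10.4167, 12.7167, -5.6833, -24.7833, -2.5833, 9.9167
Numerator Σ_{t=1}^{5}(y_t−ȳ)(y_{t+1}−ȳ) = 239.4497
Denominator Σ(y_t−ȳ)² = 1021.7483
r_1 = 239.4497 / 1021.7483 = 0.234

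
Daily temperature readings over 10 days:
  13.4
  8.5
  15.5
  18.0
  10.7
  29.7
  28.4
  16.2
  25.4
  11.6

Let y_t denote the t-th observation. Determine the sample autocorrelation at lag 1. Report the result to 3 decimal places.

0.051

Mean ȳ = (13.4 + 8.5 + 15.5 + 18.0 + 10.7 + 29.7 + 28.4 + 16.2 + 25.4 + 11.6)/10 = 17.7400
Numerator Σ_{t=1}^{9}(y_t−ȳ)(y_{t+1}−ȳ) = 26.4364
Denominator Σ(y_t−ȳ)² = 514.2840
r_1 = 26.4364 / 514.2840 = 0.051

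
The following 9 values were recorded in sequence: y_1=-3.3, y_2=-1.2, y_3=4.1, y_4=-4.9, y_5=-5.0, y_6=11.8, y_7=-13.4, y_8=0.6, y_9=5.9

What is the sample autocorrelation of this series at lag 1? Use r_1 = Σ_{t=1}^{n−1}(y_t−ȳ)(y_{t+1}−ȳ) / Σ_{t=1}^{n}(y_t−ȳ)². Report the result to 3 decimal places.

Mean ȳ = (-3.3 − 1.2 + 4.1 − 4.9 − 5.0 + 11.8 − 13.4 + 0.6 + 5.9)/9 = -0.6000
Numerator Σ_{t=1}^{8}(y_t−ȳ)(y_{t+1}−ȳ) = -223.3300
Denominator Σ(y_t−ȳ)² = 428.8800
r_1 = -223.3300 / 428.8800 = -0.521

-0.521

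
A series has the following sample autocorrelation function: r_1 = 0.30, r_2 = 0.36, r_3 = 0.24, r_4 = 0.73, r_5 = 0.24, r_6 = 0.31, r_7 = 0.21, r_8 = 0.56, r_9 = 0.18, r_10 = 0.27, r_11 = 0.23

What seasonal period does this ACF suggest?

4

The largest autocorrelation is r_4 = 0.73, with a weaker echo at lag 8 (0.56); the remaining lags stay at or below 0.36.
The dominant spike at lag 4 indicates a seasonal period of 4.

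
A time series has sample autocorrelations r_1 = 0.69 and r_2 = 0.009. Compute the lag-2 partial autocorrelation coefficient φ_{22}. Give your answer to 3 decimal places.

φ_{22} = (r_2 − r_1²) / (1 − r_1²)
r_1² = (0.69)² = 0.4761
Numerator = 0.009 − 0.4761 = -0.4671; denominator = 1 − 0.4761 = 0.5239
φ_{22} = -0.4671 / 0.5239 = -0.892

-0.892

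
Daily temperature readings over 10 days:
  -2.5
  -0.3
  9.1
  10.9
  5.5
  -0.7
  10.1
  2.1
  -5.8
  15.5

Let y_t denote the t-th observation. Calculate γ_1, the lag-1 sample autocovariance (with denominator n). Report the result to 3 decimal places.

-8.955

Mean ȳ = (-2.5 − 0.3 + 9.1 + 10.9 + 5.5 − 0.7 + 10.1 + 2.1 − 5.8 + 15.5)/10 = 4.3900
Σ_{t=1}^{9}(y_t−ȳ)(y_{t+1}−ȳ) = -89.5531
γ_1 = -89.5531 / 10 = -8.955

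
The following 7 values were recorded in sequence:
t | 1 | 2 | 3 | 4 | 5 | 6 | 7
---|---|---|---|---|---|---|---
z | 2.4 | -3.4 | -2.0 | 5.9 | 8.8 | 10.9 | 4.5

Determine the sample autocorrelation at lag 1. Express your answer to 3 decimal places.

0.540

Mean z̄ = (2.4 − 3.4 − 2.0 + 5.9 + 8.8 + 10.9 + 4.5)/7 = 3.8714
Deviations from mean: -1.4714, -7.2714, -5.8714, 2.0286, 4.9286, 7.0286, 0.6286
Σ(z_t−z̄)(z_{t+1}−z̄) = (10.6994) + (42.6937) + (-11.9106) + (9.9980) + (34.6408) + (4.4180) = 90.5392
Denominator Σ(z_t−z̄)² = 167.7143
r_1 = 90.5392 / 167.7143 = 0.540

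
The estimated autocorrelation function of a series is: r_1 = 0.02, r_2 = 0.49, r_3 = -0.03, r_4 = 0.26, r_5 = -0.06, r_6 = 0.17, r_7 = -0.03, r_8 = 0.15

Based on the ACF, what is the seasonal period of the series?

2

The largest autocorrelation is r_2 = 0.49, with weaker echoes at lags 4 (0.26), 6 (0.17) and 8 (0.15); the remaining lags stay at or below 0.02.
The dominant spike at lag 2 indicates a seasonal period of 2.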